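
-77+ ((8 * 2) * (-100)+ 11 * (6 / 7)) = -11673 / 7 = -1667.57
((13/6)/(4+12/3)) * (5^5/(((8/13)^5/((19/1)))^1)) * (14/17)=2006142490625/13369344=150055.42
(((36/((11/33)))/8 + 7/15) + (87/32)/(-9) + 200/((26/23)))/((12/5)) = 1189267/14976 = 79.41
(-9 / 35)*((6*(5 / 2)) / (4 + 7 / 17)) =-153 / 175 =-0.87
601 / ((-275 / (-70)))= 8414 / 55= 152.98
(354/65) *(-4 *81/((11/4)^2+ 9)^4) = -7516717056/320550790625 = -0.02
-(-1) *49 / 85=49 / 85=0.58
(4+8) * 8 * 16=1536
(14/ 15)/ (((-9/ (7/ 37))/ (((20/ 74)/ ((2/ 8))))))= -784/ 36963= -0.02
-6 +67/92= -485/92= -5.27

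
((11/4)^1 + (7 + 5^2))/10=139/40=3.48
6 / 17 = 0.35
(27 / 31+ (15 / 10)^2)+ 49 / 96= 10807 / 2976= 3.63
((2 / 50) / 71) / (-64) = -1 / 113600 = -0.00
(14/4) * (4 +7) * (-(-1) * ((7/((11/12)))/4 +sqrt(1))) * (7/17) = 784/17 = 46.12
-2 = -2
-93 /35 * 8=-21.26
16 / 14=8 / 7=1.14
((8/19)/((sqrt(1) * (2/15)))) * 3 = 180/19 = 9.47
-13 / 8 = -1.62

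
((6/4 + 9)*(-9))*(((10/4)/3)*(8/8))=-315/4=-78.75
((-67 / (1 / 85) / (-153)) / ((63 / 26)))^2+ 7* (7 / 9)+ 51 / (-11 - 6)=76649962 / 321489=238.42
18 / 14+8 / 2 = 37 / 7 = 5.29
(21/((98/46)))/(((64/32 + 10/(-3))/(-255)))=52785/28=1885.18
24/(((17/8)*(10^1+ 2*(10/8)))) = 384/425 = 0.90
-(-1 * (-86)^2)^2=-54700816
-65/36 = -1.81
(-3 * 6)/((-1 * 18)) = 1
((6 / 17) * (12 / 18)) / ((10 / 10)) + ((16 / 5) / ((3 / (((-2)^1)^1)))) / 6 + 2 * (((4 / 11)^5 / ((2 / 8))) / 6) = -13772212 / 123204015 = -0.11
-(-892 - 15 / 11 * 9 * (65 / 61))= 607307 / 671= 905.08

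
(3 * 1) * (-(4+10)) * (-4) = 168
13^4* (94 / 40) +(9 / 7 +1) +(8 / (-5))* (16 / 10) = 46982653 / 700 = 67118.08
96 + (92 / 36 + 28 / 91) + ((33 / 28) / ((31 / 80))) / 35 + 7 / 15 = 88343272 / 888615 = 99.42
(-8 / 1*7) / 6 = -28 / 3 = -9.33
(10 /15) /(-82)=-1 /123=-0.01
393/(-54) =-131/18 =-7.28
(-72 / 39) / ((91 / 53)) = -1272 / 1183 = -1.08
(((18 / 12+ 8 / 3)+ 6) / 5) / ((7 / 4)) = 122 / 105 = 1.16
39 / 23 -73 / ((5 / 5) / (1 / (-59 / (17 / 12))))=56155 / 16284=3.45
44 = 44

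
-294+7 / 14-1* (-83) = -210.50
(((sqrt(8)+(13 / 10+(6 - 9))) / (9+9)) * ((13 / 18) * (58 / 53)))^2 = 17197609 / 819104400 - 2416193 * sqrt(2) / 184298490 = 0.00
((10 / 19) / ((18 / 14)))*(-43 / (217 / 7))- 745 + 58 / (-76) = -7912601 / 10602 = -746.33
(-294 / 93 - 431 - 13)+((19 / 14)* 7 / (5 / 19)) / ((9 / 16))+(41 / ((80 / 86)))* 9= 152797 / 11160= 13.69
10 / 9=1.11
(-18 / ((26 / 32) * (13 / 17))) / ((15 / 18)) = -29376 / 845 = -34.76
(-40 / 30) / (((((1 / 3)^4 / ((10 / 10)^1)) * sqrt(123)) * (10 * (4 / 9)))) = -81 * sqrt(123) / 410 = -2.19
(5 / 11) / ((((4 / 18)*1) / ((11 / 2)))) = 45 / 4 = 11.25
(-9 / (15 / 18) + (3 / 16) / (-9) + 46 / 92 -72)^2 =390339049 / 57600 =6776.72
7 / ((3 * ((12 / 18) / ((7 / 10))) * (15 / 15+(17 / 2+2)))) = 49 / 230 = 0.21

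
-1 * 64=-64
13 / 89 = 0.15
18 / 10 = 1.80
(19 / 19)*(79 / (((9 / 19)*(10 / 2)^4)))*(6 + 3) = 1501 / 625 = 2.40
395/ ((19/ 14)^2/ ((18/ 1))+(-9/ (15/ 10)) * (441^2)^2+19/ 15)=-6967800/ 4003171434744091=-0.00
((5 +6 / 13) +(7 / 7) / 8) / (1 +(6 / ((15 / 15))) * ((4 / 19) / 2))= 11039 / 3224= 3.42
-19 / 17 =-1.12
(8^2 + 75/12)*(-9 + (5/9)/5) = -5620/9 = -624.44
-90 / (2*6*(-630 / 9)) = 3 / 28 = 0.11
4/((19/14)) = 2.95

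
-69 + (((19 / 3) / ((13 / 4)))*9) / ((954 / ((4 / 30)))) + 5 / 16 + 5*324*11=8806072321 / 496080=17751.31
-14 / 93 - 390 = -390.15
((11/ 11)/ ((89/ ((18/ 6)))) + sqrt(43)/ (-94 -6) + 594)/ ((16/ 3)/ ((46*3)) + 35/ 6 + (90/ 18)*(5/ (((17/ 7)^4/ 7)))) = 1828088104086/ 33552288089 -17288847*sqrt(43)/ 18849600050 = 54.48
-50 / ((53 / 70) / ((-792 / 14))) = 198000 / 53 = 3735.85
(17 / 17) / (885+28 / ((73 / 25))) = 73 / 65305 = 0.00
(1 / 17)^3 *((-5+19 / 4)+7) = 27 / 19652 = 0.00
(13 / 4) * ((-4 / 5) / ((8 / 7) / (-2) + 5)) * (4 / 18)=-182 / 1395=-0.13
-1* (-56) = 56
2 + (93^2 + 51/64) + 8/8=553779/64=8652.80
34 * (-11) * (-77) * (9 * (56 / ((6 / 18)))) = 43542576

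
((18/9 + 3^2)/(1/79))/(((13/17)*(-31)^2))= 14773/12493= 1.18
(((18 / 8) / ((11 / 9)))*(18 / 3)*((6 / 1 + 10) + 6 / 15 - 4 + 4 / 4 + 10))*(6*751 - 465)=114889671 / 110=1044451.55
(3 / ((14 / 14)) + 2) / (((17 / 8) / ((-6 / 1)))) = -240 / 17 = -14.12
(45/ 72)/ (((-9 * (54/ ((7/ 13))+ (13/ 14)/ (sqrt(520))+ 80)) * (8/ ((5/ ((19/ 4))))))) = -0.00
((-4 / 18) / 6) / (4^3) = -1 / 1728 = -0.00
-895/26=-34.42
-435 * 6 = -2610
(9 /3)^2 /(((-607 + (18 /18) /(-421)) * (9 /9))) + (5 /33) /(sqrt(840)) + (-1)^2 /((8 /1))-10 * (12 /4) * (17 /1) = -260602651 /511096 + sqrt(210) /2772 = -509.88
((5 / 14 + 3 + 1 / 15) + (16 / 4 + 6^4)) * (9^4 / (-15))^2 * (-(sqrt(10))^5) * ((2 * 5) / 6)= -290930998158 * sqrt(10) / 7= -131429228017.93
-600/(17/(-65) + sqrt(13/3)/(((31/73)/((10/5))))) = -11473410000 * sqrt(39)/1169948113 - 1911429000/1169948113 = -62.88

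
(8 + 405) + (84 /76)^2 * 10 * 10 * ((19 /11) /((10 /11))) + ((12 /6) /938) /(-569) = 3270915258 /5070359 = 645.11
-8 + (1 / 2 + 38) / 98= -213 / 28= -7.61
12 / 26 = 6 / 13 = 0.46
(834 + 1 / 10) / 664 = 8341 / 6640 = 1.26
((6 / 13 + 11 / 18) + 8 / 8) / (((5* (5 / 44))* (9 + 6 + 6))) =2134 / 12285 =0.17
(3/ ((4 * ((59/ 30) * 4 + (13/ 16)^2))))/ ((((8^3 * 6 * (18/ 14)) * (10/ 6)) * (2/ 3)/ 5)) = 105/ 1047776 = 0.00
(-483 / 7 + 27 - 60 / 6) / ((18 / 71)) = -1846 / 9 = -205.11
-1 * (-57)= 57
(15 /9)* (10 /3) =50 /9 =5.56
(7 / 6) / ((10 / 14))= 49 / 30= 1.63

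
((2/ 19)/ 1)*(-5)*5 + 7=83/ 19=4.37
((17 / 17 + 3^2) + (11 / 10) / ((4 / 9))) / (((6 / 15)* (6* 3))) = 499 / 288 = 1.73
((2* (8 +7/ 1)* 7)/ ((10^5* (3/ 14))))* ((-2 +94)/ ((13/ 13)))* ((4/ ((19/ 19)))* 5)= 2254/ 125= 18.03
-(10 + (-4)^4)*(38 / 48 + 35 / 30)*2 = -1041.83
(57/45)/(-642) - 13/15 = -1673/1926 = -0.87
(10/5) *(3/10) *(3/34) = 0.05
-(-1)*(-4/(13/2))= -8/13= -0.62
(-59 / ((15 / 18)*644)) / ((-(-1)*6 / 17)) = -1003 / 3220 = -0.31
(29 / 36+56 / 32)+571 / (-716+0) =11329 / 6444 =1.76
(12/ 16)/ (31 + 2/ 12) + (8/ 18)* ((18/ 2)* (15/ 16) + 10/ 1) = 55327/ 6732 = 8.22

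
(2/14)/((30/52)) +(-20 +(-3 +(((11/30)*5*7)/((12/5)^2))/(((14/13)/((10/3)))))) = -1438471/90720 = -15.86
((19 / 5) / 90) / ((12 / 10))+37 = 19999 / 540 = 37.04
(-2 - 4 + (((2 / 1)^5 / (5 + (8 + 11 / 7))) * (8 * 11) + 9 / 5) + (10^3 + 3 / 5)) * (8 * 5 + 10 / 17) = 13954652 / 289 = 48285.99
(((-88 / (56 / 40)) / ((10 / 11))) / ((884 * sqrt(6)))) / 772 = -121 * sqrt(6) / 7165704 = -0.00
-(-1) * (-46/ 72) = -23/ 36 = -0.64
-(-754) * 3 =2262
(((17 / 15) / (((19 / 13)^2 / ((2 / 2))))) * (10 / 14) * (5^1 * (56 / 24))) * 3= 14365 / 1083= 13.26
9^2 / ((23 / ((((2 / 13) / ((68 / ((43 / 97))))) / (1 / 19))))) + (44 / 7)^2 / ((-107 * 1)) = -1562127461 / 5170132786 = -0.30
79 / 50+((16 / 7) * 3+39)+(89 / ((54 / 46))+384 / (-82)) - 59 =59.57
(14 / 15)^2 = 0.87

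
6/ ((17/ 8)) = 2.82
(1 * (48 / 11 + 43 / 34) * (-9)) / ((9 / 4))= -4210 / 187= -22.51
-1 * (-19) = 19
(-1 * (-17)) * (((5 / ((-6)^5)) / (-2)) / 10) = 17 / 31104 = 0.00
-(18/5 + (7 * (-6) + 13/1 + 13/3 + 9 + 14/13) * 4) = 10678/195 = 54.76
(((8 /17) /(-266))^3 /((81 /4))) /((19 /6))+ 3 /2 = 17788540088135 /11859026726106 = 1.50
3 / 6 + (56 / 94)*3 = 215 / 94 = 2.29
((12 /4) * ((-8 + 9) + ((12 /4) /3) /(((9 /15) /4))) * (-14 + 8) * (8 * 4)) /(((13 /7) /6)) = -185472 /13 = -14267.08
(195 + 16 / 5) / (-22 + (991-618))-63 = -109574 / 1755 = -62.44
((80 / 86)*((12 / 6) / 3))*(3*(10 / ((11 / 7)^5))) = 13445600 / 6925193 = 1.94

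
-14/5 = -2.80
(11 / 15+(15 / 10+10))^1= 367 / 30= 12.23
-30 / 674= -15 / 337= -0.04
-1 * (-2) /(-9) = -2 /9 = -0.22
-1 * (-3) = 3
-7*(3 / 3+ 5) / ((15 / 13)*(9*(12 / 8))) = -364 / 135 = -2.70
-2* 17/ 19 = -34/ 19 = -1.79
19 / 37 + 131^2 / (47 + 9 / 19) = 12081321 / 33374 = 362.00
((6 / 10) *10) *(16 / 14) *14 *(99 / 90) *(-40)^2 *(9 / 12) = 126720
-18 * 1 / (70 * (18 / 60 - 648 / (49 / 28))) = 6 / 8633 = 0.00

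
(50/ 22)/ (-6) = -25/ 66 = -0.38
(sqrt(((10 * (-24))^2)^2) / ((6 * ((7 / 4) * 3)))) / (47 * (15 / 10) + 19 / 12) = 30720 / 1211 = 25.37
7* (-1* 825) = -5775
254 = 254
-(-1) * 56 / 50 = 28 / 25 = 1.12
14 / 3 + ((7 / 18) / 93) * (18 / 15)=6517 / 1395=4.67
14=14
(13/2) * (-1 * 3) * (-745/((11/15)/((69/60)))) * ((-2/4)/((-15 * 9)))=44551/528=84.38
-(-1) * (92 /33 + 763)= 25271 /33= 765.79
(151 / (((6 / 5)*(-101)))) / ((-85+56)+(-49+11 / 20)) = 7550 / 469347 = 0.02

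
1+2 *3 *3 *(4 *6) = 433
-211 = -211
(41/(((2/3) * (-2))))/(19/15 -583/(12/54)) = 1845/157334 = 0.01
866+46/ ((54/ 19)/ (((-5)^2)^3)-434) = 55782492243/ 64421848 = 865.89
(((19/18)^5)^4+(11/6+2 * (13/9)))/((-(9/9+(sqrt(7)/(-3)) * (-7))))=97789977812749660683754321/473101210697365567806898176- 684529844689247624786280247 * sqrt(7)/1419303632092096703420694528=-1.07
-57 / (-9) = 19 / 3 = 6.33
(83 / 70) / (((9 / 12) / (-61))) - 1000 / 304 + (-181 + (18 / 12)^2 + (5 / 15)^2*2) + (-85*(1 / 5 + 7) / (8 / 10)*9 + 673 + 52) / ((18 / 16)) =-15305137 / 2660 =-5753.81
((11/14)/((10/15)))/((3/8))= 22/7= 3.14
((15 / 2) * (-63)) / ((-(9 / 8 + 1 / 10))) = 2700 / 7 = 385.71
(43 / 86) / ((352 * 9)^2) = 1 / 20072448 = 0.00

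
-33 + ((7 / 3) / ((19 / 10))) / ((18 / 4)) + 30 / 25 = -80867 / 2565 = -31.53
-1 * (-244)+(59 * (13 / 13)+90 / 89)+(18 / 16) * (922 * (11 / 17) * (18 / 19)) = 54035661 / 57494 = 939.85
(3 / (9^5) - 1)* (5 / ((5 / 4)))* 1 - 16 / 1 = -393656 / 19683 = -20.00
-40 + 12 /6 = -38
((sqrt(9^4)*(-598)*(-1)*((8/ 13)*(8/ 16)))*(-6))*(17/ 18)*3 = -253368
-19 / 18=-1.06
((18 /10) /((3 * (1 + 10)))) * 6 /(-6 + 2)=-9 /110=-0.08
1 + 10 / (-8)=-0.25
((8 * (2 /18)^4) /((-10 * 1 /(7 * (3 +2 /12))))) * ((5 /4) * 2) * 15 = -665 /6561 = -0.10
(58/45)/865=58/38925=0.00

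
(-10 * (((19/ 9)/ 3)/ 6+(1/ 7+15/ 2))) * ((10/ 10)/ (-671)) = 4000/ 34587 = 0.12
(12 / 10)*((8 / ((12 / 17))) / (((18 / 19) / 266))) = 171836 / 45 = 3818.58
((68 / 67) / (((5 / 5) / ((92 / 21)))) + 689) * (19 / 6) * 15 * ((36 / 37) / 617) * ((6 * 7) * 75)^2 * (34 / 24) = 730147941.82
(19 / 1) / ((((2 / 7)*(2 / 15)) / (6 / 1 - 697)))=-1378545 / 4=-344636.25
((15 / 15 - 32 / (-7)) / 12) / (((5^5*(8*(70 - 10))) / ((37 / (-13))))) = -0.00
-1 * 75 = -75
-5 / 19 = -0.26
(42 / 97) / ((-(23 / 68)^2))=-194208 / 51313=-3.78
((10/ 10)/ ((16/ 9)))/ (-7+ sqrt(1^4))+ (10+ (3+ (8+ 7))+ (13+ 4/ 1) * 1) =1437/ 32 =44.91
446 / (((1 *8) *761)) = 223 / 3044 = 0.07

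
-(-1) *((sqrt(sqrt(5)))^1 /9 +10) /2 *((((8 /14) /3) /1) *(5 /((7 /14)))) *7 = 20 *5^(1 /4) /27 +200 /3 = 67.77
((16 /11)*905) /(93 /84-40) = -405440 /11979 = -33.85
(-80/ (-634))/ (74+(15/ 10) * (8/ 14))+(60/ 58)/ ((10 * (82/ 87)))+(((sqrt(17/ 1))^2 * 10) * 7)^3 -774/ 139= 797627453061726501/ 473324746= 1685158994.54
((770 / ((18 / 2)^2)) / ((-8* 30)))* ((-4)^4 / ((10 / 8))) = -9856 / 1215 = -8.11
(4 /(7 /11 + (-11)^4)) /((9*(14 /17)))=0.00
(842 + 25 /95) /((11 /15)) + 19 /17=4084736 /3553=1149.66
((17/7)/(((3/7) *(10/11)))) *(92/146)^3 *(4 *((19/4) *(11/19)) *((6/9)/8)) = 1.43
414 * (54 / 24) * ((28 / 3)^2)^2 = 7068544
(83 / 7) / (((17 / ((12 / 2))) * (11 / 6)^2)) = 17928 / 14399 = 1.25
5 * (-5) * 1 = -25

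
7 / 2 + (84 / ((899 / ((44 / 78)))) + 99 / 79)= 8874265 / 1846546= 4.81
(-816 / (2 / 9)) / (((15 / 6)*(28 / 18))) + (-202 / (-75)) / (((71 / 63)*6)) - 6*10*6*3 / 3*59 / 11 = -392905001 / 136675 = -2874.74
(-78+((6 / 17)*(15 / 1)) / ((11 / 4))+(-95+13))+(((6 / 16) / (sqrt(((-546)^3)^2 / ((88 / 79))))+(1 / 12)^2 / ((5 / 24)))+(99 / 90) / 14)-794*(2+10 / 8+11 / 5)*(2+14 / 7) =-1371870979 / 78540+sqrt(1738) / 17145247392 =-17467.16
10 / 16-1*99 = -787 / 8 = -98.38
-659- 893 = -1552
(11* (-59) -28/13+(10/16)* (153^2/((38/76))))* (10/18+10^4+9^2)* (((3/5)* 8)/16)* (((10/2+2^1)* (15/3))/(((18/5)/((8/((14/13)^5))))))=1376918059258625/296352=4646224959.71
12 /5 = 2.40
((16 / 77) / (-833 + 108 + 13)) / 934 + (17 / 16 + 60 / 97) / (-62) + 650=649.97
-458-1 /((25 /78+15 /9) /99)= -78712 /155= -507.82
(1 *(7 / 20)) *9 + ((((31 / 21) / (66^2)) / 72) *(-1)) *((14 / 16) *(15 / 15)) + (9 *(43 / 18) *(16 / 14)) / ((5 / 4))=6008560771 / 263450880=22.81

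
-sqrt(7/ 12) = -sqrt(21)/ 6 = -0.76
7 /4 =1.75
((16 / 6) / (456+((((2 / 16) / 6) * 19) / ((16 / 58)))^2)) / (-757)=-393216 / 51130457509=-0.00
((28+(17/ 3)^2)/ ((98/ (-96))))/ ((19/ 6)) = -17312/ 931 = -18.60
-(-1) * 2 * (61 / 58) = 61 / 29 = 2.10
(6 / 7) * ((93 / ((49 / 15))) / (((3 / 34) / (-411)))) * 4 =-155949840 / 343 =-454664.26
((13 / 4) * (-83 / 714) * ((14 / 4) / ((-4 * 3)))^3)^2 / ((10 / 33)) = 30748769051 / 106039219322880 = 0.00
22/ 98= 11/ 49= 0.22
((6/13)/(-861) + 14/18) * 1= 26099/33579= 0.78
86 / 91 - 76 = -6830 / 91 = -75.05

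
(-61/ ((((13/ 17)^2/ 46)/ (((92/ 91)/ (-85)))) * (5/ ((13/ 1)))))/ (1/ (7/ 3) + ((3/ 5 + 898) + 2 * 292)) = 2194292/ 21930285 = 0.10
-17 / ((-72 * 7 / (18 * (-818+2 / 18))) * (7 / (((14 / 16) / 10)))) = -125137 / 20160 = -6.21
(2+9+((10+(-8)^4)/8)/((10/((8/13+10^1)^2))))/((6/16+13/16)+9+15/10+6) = 78343384/239135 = 327.61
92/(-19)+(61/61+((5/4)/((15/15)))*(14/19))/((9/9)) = -111/38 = -2.92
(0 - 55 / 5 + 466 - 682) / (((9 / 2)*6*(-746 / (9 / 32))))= 227 / 71616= 0.00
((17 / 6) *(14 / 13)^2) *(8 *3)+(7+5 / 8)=116933 / 1352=86.49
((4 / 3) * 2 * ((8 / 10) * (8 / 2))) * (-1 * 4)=-512 / 15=-34.13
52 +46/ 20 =543/ 10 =54.30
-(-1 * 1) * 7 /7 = 1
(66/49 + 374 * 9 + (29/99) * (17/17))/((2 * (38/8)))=32672842/92169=354.49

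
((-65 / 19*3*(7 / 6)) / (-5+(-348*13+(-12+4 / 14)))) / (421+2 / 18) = 147 / 23475260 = 0.00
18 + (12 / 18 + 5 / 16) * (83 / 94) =18.86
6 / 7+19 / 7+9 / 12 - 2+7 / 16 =309 / 112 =2.76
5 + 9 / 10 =5.90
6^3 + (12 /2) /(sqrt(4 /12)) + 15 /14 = 6 * sqrt(3) + 3039 /14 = 227.46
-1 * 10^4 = -10000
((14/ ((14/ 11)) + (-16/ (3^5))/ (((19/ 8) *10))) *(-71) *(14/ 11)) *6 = -504695548/ 84645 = -5962.50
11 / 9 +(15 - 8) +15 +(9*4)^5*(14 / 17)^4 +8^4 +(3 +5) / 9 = 27815911.36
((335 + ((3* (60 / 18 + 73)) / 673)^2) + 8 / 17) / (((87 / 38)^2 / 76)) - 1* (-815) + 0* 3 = 331070506742351 / 58279733217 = 5680.71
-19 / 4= -4.75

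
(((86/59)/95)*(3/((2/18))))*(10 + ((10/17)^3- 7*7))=-442589454/27537365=-16.07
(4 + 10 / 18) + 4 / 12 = 44 / 9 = 4.89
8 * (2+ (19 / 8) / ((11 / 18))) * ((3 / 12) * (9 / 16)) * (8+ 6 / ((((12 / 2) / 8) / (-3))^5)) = -1787877 / 44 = -40633.57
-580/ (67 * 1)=-580/ 67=-8.66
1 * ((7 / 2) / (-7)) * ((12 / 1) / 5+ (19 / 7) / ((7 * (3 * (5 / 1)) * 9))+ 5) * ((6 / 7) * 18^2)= -352584 / 343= -1027.94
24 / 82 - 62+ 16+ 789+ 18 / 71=2164463 / 2911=743.55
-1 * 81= -81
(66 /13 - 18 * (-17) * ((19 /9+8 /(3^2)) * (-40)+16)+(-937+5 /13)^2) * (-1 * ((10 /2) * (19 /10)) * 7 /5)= -11244211.76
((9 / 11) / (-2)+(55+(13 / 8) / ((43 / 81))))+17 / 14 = 1559249 / 26488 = 58.87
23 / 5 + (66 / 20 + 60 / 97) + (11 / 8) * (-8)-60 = -60607 / 970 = -62.48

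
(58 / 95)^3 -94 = -80398138 / 857375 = -93.77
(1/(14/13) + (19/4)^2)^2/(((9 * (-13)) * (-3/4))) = 769129/122304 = 6.29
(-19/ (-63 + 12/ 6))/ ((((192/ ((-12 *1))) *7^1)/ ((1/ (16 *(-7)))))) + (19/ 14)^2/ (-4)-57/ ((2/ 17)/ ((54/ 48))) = -59632203/ 109312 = -545.52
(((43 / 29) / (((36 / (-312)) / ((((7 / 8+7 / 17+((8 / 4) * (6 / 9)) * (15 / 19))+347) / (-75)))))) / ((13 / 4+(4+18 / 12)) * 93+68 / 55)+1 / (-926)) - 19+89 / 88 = -55169286219124007 / 3079283821166520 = -17.92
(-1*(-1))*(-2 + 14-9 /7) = 75 /7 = 10.71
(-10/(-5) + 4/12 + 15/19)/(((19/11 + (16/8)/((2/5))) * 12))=979/25308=0.04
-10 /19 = -0.53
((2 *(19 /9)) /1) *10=380 /9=42.22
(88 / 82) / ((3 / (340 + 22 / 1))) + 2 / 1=16174 / 123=131.50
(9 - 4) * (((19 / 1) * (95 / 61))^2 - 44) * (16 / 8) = 30943010 / 3721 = 8315.78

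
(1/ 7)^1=0.14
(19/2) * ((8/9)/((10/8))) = 6.76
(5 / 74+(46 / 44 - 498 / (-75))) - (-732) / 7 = 8000309 / 71225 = 112.32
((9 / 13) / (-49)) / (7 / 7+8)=-1 / 637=-0.00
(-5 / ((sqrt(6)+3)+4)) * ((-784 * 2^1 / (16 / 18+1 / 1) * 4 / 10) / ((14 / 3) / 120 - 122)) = -35562240 / 16047643+5080320 * sqrt(6) / 16047643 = -1.44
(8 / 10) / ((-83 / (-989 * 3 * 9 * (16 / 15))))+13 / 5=575059 / 2075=277.14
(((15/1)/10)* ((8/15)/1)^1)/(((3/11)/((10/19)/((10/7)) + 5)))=1496/95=15.75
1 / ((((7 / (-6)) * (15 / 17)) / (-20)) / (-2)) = -272 / 7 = -38.86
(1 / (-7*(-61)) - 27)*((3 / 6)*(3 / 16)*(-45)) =194535 / 1708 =113.90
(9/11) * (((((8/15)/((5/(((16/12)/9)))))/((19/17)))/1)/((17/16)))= 512/47025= 0.01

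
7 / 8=0.88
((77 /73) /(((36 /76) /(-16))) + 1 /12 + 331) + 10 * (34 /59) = 46704365 /155052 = 301.22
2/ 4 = 1/ 2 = 0.50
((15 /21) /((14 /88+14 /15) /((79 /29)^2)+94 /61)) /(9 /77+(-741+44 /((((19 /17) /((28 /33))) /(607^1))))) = 39385421955 /1818443784598526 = 0.00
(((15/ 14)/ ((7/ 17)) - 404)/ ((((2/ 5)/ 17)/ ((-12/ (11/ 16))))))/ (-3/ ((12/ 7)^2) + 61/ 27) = 13866764544/ 57673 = 240437.72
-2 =-2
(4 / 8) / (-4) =-1 / 8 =-0.12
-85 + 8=-77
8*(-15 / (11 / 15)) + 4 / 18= -16178 / 99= -163.41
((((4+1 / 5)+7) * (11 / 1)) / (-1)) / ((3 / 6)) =-1232 / 5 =-246.40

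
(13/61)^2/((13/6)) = 78/3721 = 0.02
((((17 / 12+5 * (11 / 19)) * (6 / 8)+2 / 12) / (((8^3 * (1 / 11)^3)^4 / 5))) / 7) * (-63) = -145983995943177315 / 20890720927744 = -6987.98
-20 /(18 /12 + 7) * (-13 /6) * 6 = 520 /17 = 30.59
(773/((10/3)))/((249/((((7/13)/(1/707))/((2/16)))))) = 2836.39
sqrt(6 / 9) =sqrt(6) / 3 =0.82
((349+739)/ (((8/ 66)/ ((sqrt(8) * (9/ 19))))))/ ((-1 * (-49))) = 161568 * sqrt(2)/ 931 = 245.43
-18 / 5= -3.60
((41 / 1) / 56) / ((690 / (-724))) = -7421 / 9660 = -0.77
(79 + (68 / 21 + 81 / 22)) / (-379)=-39695 / 175098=-0.23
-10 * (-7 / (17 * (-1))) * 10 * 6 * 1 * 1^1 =-4200 / 17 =-247.06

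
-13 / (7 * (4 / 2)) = -13 / 14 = -0.93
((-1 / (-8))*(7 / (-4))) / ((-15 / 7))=0.10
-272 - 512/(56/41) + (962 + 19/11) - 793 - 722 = -92256/77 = -1198.13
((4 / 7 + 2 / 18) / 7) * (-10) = -430 / 441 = -0.98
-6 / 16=-3 / 8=-0.38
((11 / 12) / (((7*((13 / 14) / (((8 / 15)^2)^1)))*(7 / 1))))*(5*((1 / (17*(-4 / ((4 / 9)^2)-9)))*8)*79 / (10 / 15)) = -444928 / 8144955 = -0.05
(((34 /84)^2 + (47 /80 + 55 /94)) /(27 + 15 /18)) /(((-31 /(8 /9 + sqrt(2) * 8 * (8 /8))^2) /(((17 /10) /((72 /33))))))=-67546779949 /434579899950-414397423 * sqrt(2) /24143327775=-0.18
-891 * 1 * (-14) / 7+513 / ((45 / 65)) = 2523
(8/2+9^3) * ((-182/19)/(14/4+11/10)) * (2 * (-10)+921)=-600994030/437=-1375272.38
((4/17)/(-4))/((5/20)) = -4/17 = -0.24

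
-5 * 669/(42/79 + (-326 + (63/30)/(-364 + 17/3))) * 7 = 19885188750/276408977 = 71.94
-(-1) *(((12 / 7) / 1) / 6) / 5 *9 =18 / 35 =0.51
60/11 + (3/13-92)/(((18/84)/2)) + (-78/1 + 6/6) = -928.06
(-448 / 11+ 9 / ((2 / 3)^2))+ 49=1255 / 44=28.52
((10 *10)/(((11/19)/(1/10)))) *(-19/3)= -109.39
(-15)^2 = 225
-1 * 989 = -989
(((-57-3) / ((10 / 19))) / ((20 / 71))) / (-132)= 1349 / 440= 3.07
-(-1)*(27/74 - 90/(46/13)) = -42669/1702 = -25.07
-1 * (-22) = 22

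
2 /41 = 0.05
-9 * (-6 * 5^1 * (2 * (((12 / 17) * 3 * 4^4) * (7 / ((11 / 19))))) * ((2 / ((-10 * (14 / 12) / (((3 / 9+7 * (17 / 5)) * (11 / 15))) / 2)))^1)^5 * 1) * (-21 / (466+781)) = 21759472035492336381198336 / 44380230712890625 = 490296505.58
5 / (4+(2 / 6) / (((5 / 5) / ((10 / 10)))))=15 / 13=1.15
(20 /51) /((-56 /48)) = -40 /119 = -0.34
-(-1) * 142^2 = 20164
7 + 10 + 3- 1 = 19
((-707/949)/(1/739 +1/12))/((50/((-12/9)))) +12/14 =136163338/124722325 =1.09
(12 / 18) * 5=10 / 3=3.33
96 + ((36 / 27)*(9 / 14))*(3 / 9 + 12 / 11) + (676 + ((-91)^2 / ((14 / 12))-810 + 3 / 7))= 543747 / 77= 7061.65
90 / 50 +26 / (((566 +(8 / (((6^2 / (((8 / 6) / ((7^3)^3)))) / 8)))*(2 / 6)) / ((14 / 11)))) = 94552011967977 / 50876415331115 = 1.86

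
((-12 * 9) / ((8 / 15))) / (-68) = 405 / 136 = 2.98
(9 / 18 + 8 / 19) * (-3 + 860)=29995 / 38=789.34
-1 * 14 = -14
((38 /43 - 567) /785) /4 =-24343 /135020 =-0.18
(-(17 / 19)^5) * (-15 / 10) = 4259571 / 4952198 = 0.86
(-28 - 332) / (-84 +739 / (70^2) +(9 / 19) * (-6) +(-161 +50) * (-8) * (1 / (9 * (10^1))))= 100548000 / 21457117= 4.69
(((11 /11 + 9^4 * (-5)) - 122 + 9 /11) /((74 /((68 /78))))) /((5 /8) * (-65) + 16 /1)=49256072 /3126981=15.75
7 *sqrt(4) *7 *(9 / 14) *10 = 630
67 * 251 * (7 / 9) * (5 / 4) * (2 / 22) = 588595 / 396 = 1486.35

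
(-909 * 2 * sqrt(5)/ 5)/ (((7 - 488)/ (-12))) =-21816 * sqrt(5)/ 2405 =-20.28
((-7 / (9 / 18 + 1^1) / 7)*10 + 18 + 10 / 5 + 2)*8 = 368 / 3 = 122.67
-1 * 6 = -6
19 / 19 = 1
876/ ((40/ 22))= 2409/ 5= 481.80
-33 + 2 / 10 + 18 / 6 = -149 / 5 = -29.80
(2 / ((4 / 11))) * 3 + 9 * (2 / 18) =35 / 2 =17.50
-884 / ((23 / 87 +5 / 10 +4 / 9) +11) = -461448 / 6373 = -72.41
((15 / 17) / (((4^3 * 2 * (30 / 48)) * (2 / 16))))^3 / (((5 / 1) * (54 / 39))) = 39 / 393040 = 0.00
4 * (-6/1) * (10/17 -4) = 1392/17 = 81.88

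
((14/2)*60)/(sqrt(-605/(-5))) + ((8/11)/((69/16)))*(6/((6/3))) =9788/253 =38.69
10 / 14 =5 / 7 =0.71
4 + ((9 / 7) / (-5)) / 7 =971 / 245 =3.96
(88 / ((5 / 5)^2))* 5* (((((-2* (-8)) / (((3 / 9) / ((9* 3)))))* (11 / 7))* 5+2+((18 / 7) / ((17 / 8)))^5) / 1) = 4482478.79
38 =38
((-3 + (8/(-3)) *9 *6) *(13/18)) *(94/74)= -134.86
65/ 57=1.14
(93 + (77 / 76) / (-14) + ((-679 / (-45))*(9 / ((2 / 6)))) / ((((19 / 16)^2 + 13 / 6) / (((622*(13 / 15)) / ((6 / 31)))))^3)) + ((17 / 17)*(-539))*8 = 3409020039155720479060837711 / 17723198148165000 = 192347905307.86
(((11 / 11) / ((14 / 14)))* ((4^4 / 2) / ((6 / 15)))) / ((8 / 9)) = 360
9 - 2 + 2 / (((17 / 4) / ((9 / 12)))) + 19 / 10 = 1573 / 170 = 9.25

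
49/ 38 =1.29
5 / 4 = 1.25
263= 263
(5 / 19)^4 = 625 / 130321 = 0.00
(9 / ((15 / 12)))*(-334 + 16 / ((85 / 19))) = -2379.05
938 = 938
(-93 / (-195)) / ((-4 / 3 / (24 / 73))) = -558 / 4745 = -0.12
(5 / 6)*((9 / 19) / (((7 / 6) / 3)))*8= 1080 / 133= 8.12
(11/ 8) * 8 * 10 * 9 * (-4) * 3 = -11880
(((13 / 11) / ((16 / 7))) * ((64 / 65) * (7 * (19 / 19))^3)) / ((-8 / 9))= -21609 / 110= -196.45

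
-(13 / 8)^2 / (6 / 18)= -507 / 64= -7.92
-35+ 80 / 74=-1255 / 37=-33.92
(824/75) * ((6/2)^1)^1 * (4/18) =1648/225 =7.32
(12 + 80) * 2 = 184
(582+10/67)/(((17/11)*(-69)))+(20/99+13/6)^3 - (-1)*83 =18470556193849/203351383224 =90.83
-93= -93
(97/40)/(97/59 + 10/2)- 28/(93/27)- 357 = -177304507/486080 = -364.76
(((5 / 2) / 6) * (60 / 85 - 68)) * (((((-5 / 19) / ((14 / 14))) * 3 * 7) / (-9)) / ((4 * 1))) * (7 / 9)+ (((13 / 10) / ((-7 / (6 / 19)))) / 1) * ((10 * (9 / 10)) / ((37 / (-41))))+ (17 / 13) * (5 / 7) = -1611018193 / 880908210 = -1.83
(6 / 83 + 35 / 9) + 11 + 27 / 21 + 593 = 3185752 / 5229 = 609.25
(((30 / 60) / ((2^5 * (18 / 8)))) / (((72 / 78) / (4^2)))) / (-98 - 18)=-13 / 12528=-0.00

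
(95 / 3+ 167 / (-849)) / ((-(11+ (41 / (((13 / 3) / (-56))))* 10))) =115778 / 19452571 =0.01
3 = 3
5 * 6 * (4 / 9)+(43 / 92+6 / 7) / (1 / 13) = 59027 / 1932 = 30.55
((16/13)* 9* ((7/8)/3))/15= 14/65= 0.22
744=744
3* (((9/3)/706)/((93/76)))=114/10943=0.01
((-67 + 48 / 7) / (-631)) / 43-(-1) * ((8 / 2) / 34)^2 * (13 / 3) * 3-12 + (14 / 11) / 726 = -2589805499198 / 219176005587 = -11.82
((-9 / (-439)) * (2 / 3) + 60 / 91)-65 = -2569799 / 39949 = -64.33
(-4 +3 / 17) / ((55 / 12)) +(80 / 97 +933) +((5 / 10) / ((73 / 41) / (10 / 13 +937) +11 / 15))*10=1287243294655 / 1369712168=939.79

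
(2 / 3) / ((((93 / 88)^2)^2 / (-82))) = -9835003904 / 224415603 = -43.82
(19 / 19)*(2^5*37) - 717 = 467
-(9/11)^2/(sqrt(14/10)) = -81*sqrt(35)/847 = -0.57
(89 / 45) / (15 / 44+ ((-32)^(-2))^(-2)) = 3916 / 2076181155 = 0.00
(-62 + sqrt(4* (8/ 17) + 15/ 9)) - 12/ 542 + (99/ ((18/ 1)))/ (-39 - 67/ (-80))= -51434064/ 827363 + sqrt(9231)/ 51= -60.28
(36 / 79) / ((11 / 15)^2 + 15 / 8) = 64800 / 343097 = 0.19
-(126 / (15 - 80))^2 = -15876 / 4225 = -3.76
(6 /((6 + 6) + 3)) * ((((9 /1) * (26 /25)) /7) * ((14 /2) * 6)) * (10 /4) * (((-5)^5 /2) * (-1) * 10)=877500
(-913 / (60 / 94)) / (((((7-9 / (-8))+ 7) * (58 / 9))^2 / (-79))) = 66566664 / 5596855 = 11.89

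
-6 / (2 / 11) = -33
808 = 808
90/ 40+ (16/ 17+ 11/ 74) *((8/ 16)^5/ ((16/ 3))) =1453329/ 644096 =2.26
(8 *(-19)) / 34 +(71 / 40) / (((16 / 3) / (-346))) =-650753 / 5440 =-119.62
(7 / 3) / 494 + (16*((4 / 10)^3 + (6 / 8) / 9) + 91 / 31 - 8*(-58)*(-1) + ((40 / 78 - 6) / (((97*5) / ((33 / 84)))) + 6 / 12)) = -458.21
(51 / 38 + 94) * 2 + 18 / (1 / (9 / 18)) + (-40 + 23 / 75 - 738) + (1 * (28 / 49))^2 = -40336687 / 69825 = -577.68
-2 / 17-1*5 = -87 / 17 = -5.12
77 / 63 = 11 / 9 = 1.22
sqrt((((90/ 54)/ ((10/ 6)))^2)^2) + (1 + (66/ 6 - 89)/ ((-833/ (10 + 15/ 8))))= 10369/ 3332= 3.11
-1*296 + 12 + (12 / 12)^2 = -283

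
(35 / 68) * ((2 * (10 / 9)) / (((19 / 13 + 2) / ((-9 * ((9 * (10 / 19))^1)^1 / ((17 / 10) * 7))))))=-6500 / 5491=-1.18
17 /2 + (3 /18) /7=179 /21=8.52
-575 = -575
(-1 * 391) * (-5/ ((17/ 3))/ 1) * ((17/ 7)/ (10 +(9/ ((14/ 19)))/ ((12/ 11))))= 46920/ 1187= 39.53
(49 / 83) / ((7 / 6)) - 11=-871 / 83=-10.49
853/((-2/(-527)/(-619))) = -278259689/2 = -139129844.50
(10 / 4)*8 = 20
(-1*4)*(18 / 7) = -72 / 7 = -10.29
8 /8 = 1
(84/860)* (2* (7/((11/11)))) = 294/215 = 1.37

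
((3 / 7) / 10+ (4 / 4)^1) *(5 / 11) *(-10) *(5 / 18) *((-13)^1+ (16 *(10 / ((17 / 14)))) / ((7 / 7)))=-1228225 / 7854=-156.38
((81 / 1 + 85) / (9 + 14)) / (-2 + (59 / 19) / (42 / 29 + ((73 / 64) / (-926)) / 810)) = 3179483000051 / 63486003529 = 50.08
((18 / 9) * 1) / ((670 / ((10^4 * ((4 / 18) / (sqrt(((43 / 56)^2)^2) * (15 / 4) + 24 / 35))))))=250880000 / 109554849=2.29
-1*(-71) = 71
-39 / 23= -1.70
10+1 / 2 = 21 / 2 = 10.50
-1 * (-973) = 973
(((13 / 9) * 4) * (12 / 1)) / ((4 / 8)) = 416 / 3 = 138.67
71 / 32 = 2.22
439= 439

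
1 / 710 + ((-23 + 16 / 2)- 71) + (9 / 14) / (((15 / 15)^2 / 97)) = -58749 / 2485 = -23.64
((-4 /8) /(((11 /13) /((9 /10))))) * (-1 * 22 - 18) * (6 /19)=1404 /209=6.72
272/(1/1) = 272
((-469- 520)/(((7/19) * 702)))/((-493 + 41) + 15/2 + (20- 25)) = 18791/2208843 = 0.01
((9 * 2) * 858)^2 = 238517136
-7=-7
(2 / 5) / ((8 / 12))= 3 / 5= 0.60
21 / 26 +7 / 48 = 595 / 624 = 0.95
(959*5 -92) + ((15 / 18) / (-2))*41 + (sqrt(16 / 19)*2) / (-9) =56231 / 12 -8*sqrt(19) / 171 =4685.71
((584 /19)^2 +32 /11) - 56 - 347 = 2162855 /3971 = 544.66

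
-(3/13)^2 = -9/169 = -0.05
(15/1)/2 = 15/2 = 7.50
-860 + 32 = -828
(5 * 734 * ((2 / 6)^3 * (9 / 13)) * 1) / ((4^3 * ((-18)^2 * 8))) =0.00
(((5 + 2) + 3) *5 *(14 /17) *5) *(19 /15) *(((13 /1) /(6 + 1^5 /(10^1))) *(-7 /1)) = -12103000 /3111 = -3890.39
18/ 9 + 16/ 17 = 50/ 17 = 2.94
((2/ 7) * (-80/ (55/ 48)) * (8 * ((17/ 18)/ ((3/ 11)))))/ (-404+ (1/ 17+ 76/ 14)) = 591872/ 426807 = 1.39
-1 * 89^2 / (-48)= 7921 / 48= 165.02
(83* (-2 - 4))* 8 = -3984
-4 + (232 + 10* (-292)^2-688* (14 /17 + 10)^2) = 223185924 /289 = 772269.63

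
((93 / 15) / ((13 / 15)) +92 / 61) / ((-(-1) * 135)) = 6869 / 107055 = 0.06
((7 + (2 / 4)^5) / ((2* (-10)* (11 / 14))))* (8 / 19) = -0.19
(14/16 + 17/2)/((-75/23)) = -23/8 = -2.88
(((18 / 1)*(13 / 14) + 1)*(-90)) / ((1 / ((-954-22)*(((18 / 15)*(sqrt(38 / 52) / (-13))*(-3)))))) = 19605888*sqrt(494) / 1183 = 368353.88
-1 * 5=-5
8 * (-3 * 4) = -96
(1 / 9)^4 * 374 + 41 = 41.06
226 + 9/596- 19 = 123381/596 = 207.02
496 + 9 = 505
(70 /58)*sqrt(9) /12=35 /116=0.30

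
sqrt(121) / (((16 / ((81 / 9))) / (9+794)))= 79497 / 16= 4968.56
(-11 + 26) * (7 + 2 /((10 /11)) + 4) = 198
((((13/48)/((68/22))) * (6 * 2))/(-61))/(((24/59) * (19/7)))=-59059/3782976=-0.02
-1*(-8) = 8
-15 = -15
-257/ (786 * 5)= -257/ 3930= -0.07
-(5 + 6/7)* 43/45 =-1763/315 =-5.60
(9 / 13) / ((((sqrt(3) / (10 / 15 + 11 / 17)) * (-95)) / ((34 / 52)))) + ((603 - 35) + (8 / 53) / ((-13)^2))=5087584 / 8957 - 67 * sqrt(3) / 32110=568.00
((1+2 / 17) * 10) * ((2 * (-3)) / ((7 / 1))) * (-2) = 2280 / 119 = 19.16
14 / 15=0.93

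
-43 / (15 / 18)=-258 / 5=-51.60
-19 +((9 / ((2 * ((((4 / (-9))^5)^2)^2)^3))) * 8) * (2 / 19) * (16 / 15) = 5391030899743293631220795296869504391455431790865068772643 / 986536403121617249420794302551818240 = 5464604126806563982560.98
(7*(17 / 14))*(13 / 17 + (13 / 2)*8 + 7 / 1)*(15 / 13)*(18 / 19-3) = -22860 / 19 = -1203.16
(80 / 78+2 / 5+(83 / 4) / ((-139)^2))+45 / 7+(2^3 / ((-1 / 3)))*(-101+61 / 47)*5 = 59359580298973 / 4958155020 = 11972.11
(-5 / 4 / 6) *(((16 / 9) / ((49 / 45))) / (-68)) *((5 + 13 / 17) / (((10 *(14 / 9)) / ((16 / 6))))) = 10 / 2023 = 0.00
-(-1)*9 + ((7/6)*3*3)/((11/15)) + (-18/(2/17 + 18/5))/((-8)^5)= 1327997151/56950784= 23.32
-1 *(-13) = 13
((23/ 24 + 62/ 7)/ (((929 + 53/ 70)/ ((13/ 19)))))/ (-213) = -107185/ 3160690812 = -0.00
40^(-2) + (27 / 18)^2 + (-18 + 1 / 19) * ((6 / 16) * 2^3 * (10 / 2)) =-8115581 / 30400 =-266.96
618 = 618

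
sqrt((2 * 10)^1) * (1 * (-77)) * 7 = -1078 * sqrt(5) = -2410.48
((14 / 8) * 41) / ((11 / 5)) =1435 / 44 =32.61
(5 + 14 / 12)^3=234.50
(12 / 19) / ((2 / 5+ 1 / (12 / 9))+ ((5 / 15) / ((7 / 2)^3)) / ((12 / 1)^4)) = 160030080 / 291388199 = 0.55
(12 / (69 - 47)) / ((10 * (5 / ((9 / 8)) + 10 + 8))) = 27 / 11110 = 0.00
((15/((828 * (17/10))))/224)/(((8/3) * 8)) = 25/11210752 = 0.00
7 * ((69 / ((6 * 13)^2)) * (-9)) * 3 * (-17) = 24633 / 676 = 36.44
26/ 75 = 0.35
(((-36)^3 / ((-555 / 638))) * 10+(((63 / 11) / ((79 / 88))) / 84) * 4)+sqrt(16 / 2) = 2 * sqrt(2)+1567704696 / 2923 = 536336.97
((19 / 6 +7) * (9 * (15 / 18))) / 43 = 305 / 172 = 1.77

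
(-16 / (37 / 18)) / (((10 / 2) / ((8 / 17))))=-2304 / 3145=-0.73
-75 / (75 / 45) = -45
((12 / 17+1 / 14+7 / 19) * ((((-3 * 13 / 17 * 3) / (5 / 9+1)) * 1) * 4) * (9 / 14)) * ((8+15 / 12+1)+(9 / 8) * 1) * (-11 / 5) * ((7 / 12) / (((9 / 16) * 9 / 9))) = 338.28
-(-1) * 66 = 66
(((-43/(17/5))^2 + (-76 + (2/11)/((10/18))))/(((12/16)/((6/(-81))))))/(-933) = 3572152/400410945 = 0.01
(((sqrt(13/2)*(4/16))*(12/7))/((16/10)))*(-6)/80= -0.05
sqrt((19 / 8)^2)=19 / 8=2.38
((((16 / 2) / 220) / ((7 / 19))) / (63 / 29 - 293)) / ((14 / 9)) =-4959 / 22729630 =-0.00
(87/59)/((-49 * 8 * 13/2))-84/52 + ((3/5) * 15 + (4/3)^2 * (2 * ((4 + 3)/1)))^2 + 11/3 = 1077661961/936684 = 1150.51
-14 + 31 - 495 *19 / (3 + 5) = -9269 / 8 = -1158.62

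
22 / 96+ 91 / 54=827 / 432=1.91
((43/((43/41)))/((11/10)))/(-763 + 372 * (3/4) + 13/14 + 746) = 5740/40491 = 0.14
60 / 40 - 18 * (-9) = 327 / 2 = 163.50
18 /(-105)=-6 /35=-0.17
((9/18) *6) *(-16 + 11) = -15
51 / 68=3 / 4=0.75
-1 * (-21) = 21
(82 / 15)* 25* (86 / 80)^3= 3259787 / 19200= 169.78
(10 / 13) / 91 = 10 / 1183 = 0.01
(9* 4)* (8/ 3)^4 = 16384/ 9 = 1820.44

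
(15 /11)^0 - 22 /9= -13 /9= -1.44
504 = 504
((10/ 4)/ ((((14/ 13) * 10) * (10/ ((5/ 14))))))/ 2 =13/ 3136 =0.00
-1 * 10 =-10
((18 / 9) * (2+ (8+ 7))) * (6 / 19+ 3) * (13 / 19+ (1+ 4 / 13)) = 1053864 / 4693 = 224.56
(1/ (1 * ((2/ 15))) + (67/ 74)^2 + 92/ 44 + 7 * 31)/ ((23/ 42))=287664489/ 692714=415.27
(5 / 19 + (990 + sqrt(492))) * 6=12 * sqrt(123) + 112890 / 19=6074.67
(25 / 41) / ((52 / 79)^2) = 156025 / 110864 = 1.41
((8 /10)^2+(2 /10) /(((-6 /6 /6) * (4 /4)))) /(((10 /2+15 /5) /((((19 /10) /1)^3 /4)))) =-48013 /400000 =-0.12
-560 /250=-56 /25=-2.24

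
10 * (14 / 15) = 28 / 3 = 9.33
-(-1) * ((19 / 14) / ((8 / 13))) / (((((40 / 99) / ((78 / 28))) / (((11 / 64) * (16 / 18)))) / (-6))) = -3496779 / 250880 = -13.94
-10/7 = -1.43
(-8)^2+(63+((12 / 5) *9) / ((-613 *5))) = 1946167 / 15325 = 126.99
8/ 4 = 2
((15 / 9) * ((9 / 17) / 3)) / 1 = 5 / 17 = 0.29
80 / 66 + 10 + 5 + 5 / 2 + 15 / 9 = 1345 / 66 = 20.38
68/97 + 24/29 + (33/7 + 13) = 378912/19691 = 19.24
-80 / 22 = -40 / 11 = -3.64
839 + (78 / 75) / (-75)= 1573099 / 1875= 838.99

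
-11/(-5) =11/5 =2.20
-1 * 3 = -3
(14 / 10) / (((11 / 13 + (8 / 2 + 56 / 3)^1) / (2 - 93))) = -3549 / 655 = -5.42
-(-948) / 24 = 79 / 2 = 39.50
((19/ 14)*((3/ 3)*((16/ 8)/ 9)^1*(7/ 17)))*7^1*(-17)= -133/ 9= -14.78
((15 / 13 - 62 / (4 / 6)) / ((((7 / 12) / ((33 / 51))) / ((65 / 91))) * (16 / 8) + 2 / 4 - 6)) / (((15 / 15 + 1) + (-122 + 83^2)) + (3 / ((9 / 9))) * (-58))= 39402 / 8419177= 0.00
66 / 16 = 33 / 8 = 4.12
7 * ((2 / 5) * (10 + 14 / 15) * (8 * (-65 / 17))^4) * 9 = 241196398.55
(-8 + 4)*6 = -24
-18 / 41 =-0.44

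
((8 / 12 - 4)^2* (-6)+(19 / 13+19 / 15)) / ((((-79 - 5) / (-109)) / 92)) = -10419092 / 1365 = -7633.03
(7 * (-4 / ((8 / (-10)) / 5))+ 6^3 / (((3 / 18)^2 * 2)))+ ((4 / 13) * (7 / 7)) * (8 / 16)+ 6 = 52899 / 13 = 4069.15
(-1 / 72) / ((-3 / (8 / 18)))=1 / 486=0.00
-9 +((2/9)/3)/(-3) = -731/81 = -9.02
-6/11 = -0.55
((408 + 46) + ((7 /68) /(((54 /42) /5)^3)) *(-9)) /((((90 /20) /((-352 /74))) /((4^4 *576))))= -3172673388544 /50949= -62271553.68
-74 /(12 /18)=-111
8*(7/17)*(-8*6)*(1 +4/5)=-24192/85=-284.61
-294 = -294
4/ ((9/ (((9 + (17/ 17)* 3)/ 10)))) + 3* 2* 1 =98/ 15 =6.53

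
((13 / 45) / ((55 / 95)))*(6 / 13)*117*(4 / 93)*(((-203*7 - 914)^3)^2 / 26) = 2463569946146755137500 / 341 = 7224545296618050256.60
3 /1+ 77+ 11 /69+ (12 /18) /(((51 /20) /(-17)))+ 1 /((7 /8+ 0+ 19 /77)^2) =7562107105 /98838567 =76.51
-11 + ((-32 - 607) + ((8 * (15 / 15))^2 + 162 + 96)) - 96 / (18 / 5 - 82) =-16012 / 49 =-326.78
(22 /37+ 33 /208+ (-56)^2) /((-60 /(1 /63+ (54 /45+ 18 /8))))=-105421358251 /581817600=-181.19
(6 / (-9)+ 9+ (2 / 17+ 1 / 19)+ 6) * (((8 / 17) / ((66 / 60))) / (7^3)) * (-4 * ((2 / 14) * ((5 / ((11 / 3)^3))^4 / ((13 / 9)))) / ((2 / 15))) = -33609923163000000 / 5916867761089514001773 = -0.00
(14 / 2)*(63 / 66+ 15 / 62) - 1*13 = -1577 / 341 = -4.62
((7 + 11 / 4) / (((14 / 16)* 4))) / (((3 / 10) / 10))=650 / 7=92.86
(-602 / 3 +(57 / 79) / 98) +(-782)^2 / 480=498592091 / 464520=1073.35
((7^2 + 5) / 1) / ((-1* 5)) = -54 / 5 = -10.80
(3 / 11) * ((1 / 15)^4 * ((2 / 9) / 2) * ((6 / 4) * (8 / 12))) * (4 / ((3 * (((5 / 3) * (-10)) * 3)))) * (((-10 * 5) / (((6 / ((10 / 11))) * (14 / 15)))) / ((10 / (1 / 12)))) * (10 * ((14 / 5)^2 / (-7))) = -2 / 165391875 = -0.00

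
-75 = -75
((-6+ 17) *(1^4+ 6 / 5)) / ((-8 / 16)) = -242 / 5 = -48.40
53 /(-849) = -53 /849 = -0.06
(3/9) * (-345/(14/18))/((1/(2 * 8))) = -16560/7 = -2365.71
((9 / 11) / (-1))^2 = 81 / 121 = 0.67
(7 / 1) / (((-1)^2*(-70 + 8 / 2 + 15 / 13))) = -91 / 843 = -0.11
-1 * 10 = -10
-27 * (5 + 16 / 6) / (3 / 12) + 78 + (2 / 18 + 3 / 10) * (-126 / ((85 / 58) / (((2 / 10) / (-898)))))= -715586239 / 954125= -749.99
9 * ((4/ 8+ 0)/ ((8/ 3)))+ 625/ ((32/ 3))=1929/ 32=60.28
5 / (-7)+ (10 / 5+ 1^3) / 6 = -3 / 14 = -0.21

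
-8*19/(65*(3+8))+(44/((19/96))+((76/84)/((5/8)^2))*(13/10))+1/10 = 3212512361/14264250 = 225.21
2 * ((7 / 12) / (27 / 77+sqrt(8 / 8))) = 539 / 624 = 0.86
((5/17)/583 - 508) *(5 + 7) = -6095.99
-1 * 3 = -3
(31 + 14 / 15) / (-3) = -479 / 45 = -10.64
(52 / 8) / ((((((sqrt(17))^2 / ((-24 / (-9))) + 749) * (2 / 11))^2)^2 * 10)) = 0.00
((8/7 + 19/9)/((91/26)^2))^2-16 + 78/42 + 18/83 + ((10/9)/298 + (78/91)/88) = -71777434893805/5185495912212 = -13.84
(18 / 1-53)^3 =-42875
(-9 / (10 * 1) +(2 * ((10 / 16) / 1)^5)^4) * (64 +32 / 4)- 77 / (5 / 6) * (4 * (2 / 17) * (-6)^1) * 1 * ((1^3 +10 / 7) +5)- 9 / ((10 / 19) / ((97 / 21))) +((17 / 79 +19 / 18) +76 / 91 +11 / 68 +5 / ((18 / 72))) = 89989209287147053419949177 / 49535857913384738488320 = 1816.65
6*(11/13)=66/13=5.08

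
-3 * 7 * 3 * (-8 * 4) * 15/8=3780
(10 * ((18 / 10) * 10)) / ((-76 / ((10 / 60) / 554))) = -15 / 21052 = -0.00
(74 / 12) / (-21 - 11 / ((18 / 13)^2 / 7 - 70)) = -1525991 / 5157579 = -0.30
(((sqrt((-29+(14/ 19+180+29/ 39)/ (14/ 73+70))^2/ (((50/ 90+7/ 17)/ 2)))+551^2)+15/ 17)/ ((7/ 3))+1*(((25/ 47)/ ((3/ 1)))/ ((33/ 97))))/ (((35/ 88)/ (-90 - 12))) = -1152734817008/ 34545 - 3215101098*sqrt(1258)/ 27316471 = -33373253.06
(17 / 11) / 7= 17 / 77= 0.22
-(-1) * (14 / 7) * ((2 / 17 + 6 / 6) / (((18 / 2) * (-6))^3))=-19 / 1338444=-0.00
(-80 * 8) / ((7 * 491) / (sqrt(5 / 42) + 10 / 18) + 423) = -1980800 / 20941329-2199680 * sqrt(210) / 565415883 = -0.15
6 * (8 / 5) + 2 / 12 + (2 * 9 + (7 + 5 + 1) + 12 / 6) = 1283 / 30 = 42.77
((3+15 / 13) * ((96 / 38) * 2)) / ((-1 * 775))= -5184 / 191425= -0.03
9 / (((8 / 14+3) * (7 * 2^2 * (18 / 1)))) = 1 / 200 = 0.00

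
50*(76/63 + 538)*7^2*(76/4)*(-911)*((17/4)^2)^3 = -1241849898315194875/9216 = -134749337924825.83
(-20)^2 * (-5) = -2000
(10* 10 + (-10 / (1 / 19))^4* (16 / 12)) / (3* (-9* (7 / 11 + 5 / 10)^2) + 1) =-2523014705200 / 49173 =-51308944.04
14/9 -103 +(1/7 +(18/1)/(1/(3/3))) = -5248/63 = -83.30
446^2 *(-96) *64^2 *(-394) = 30817479819264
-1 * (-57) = 57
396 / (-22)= -18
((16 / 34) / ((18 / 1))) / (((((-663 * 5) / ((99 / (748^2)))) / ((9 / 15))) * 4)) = -1 / 4777401200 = -0.00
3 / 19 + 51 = 972 / 19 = 51.16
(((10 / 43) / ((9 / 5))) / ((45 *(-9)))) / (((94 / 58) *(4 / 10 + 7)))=-1450 / 54512433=-0.00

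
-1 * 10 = -10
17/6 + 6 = 53/6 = 8.83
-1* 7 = -7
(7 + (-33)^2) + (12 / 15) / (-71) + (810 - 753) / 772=1096.06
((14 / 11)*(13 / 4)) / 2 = 91 / 44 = 2.07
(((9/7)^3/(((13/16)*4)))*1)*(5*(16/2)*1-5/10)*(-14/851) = -230364/542087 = -0.42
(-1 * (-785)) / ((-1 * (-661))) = 785 / 661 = 1.19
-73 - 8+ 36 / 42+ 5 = -75.14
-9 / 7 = -1.29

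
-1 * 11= -11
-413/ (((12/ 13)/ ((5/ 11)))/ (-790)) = 160663.26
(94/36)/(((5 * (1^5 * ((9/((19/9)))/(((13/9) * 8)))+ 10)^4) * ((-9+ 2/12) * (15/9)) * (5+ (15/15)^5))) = -358274272884736/700519425419681247975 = -0.00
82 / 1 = 82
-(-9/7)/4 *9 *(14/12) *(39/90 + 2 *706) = 381357/80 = 4766.96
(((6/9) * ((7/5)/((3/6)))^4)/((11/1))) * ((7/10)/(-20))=-67228/515625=-0.13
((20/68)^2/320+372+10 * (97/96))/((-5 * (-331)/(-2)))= -21202211/45916320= -0.46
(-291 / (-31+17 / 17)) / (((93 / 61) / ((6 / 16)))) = 5917 / 2480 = 2.39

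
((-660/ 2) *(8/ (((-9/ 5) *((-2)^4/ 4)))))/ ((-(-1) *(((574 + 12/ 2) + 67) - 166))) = 1100/ 1443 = 0.76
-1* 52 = -52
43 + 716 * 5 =3623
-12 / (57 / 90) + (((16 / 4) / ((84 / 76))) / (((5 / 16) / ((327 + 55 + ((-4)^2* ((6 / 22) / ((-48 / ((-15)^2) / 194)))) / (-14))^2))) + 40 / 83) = 5034600273443072 / 981753465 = 5128171.64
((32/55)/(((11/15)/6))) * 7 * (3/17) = 12096/2057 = 5.88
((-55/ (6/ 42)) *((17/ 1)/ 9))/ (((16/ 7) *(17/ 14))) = -18865/ 72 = -262.01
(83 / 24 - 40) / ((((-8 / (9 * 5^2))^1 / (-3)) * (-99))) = 31.14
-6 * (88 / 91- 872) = 475584 / 91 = 5226.20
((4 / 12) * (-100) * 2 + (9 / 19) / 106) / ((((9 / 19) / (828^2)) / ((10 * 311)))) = -300062541224.15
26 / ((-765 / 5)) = -0.17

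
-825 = -825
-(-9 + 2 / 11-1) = 108 / 11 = 9.82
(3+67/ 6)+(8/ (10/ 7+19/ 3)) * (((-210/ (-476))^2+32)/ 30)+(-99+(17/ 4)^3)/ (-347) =240669671171/ 15692283840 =15.34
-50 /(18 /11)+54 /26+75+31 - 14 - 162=-11522 /117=-98.48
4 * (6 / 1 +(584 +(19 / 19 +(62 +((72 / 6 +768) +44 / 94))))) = 269492 / 47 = 5733.87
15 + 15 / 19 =300 / 19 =15.79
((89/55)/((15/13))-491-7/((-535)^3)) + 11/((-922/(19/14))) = -31936540055526587/65228027056500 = -489.61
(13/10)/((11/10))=13/11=1.18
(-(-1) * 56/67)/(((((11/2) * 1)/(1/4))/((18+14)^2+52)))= 30128/737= 40.88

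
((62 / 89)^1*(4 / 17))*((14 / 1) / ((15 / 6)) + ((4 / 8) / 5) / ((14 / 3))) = 48794 / 52955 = 0.92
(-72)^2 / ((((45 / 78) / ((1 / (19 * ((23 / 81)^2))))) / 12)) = 3537271296 / 50255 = 70386.45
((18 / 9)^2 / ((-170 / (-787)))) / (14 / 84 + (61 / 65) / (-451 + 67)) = 7857408 / 69683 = 112.76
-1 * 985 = -985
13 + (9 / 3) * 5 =28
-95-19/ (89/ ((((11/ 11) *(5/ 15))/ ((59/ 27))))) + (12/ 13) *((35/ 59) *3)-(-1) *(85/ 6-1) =-556909/ 6942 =-80.22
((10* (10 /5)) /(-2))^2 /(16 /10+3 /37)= 18500 /311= 59.49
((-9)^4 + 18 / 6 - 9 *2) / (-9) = -2182 / 3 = -727.33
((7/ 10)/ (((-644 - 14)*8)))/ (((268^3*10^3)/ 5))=-1/ 28950243328000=-0.00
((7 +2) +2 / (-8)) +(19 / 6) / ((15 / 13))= 2069 / 180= 11.49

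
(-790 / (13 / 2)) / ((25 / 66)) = -20856 / 65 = -320.86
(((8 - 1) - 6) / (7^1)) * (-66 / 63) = -22 / 147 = -0.15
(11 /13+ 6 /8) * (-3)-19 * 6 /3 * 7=-14081 /52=-270.79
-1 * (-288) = 288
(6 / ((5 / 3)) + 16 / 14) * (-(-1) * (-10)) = -332 / 7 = -47.43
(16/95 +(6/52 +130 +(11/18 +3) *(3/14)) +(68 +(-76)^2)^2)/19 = 3542976932557/1971060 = 1797498.27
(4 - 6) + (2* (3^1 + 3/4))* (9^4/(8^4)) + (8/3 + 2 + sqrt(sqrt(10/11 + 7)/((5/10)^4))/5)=4* 11^(3/4)* 87^(1/4)/55 + 360781/24576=16.02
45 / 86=0.52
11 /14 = 0.79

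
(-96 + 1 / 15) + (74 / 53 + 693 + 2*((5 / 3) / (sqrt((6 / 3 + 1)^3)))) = 10*sqrt(3) / 27 + 475778 / 795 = 599.10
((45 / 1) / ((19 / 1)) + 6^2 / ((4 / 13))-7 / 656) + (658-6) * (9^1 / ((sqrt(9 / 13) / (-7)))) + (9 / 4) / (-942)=233560301 / 1956848-13692 * sqrt(13)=-49247.85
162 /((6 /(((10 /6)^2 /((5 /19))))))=285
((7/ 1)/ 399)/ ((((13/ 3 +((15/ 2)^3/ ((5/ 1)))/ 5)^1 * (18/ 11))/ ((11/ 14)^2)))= 0.00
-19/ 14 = -1.36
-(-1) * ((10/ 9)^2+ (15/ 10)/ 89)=18043/ 14418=1.25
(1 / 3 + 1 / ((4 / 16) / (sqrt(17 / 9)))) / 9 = 1 / 27 + 4*sqrt(17) / 27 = 0.65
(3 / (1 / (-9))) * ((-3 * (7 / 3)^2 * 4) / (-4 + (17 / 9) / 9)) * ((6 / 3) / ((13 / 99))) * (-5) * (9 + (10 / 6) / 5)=330806.35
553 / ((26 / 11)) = 6083 / 26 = 233.96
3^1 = 3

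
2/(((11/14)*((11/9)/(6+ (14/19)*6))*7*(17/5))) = 3240/3553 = 0.91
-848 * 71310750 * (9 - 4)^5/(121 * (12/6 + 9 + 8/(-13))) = -150392123507.81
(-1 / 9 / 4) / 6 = -1 / 216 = -0.00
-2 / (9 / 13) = -26 / 9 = -2.89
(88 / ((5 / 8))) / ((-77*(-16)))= 4 / 35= 0.11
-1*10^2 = -100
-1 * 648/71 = -648/71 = -9.13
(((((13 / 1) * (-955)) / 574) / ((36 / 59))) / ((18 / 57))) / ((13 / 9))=-77.71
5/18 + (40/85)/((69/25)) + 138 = 974399/7038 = 138.45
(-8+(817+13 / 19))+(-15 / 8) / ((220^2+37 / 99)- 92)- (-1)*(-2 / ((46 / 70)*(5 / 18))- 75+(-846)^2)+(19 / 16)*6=2994697940687817 / 4179930346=716446.85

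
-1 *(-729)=729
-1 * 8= -8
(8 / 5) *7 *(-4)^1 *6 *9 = -12096 / 5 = -2419.20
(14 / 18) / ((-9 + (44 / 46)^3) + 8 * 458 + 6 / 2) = 85169 / 400657806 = 0.00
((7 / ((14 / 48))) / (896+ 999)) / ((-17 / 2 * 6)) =-8 / 32215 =-0.00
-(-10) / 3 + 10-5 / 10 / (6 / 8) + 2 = 44 / 3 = 14.67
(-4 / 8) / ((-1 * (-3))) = -1 / 6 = -0.17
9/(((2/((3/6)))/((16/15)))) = 12/5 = 2.40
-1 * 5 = -5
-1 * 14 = -14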